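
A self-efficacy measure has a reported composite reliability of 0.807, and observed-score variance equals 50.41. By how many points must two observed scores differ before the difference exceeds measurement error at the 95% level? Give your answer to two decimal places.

SD = √50.41 = 7.1000
SEM = 7.1000 * √(1 − 0.8070) = 7.1000 * √0.1930 ≈ 7.1000 * 0.4393 ≈ 3.1192
SE_diff = SEM * √2 ≈ 3.1192 * 1.4142 ≈ 4.4112
Minimum reliable difference = 1.96 * SE_diff ≈ 1.96 * 4.4112 ≈ 8.6459

8.65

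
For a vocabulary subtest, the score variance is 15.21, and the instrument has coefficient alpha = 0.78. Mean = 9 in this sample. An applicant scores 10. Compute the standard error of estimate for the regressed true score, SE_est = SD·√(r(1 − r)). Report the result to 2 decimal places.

SD = √15.21 = 3.900
SE_est = SD · √(r(1 − r)) = 3.900 · √0.172 ≃ 3.900 · 0.414 ≃ 1.616

1.62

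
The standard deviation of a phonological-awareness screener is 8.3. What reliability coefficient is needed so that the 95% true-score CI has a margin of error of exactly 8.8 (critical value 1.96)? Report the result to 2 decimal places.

SEM needed = half-width / z = 8.8/1.96 ≈ 4.4898
r = 1 − (4.4898/8.3)² ≈ 1 − 0.2926 ≈ 0.7074

0.71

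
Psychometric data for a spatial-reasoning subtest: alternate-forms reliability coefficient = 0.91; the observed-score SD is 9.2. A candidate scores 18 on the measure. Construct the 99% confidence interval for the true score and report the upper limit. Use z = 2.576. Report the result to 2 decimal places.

SEM = 9.20000 · √(1 − 0.91000) = 9.20000 · √0.09000 ≈ 9.20000 · 0.30000 ≈ 2.76000
2.576 · SEM ≈ 7.10976
Upper bound: 18 + 7.10976 = 25.10976

25.11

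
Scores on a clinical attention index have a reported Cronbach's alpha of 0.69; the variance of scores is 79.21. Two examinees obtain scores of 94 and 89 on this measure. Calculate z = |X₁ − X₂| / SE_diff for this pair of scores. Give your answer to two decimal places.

SD = √79.21 ≈ 8.9000
The standard error of measurement is 8.9000×√(1 − 0.6900) ≈ 8.9000×0.5568 ≈ 4.9553.
SE_diff = SEM × √2 ≈ 4.9553 × 1.4142 ≈ 7.0079
z = 5 / 7.0079 ≈ 0.7135

0.71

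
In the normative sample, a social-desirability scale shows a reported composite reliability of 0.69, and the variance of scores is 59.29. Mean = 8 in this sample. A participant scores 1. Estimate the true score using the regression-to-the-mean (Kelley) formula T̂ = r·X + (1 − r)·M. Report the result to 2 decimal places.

T̂ = 0.6900(1) + 0.3100(8) ≃ 3.1700

3.17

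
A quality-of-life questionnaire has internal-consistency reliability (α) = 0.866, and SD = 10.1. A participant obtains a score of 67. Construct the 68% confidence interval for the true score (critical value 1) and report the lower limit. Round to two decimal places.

63.30

The standard error of measurement is 10.100·√(1 − 0.866) ≈ 10.100·0.366 ≈ 3.697.
1 · SEM ≈ 3.697
Lower limit = 67 − 3.697 ≈ 63.303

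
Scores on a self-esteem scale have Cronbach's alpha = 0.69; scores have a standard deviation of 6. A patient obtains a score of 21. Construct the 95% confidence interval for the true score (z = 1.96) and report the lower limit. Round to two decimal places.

The standard error of measurement is 6.000*√(1 − 0.690) ≈ 6.000*0.557 ≈ 3.341.
1.96 * SEM ≈ 6.548
Lower limit = 21 − 6.548 ≈ 14.452

14.45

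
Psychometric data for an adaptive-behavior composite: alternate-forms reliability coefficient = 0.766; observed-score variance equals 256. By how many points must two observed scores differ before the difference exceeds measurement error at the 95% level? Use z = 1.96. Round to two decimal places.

21.45

SD = √256 ≈ 16.0000
SEM = 16.0000 * √(1 − 0.7660) = 16.0000 * √0.2340 ≈ 16.0000 * 0.4837 ≈ 7.7398
SE_diff = SEM * √2 ≈ 7.7398 * 1.4142 ≈ 10.9457
Smallest detectable difference = 1.96*10.9457 ≈ 21.4535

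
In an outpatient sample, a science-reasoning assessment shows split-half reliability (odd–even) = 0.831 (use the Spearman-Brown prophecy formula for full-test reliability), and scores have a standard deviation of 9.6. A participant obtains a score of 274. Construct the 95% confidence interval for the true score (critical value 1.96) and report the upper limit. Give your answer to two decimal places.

279.72

Full-length reliability (Spearman-Brown) = 2(0.831)/(1+0.831) ≈ 0.9077
The standard error of measurement is 9.6000·√(1 − 0.9077) ≈ 9.6000·0.3038 ≈ 2.9166.
Half-width = 1.96·2.9166 ≈ 5.7165
Upper bound: 274 + 5.7165 = 279.7165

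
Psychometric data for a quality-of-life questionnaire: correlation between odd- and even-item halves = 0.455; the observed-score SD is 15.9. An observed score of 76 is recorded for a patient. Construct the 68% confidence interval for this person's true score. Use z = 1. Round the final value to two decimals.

Full-length reliability (Spearman-Brown) = 2(0.455)/(1+0.455) ≈ 0.6254
The standard error of measurement is 15.9000·√(1 − 0.6254) ≈ 15.9000·0.6120 ≈ 9.7311.
Half-width = 1·9.7311 ≈ 9.7311
Interval: (66.2689, 85.7311)

[66.27, 85.73]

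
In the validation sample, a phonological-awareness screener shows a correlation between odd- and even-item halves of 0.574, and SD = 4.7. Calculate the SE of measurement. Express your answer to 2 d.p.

2.45

Spearman-Brown: r = 2(0.574) / (1 + 0.574) = 1.14800 / 1.57400 ≈ 0.72935
SEM = 4.70000*√(1 − 0.72935) ≈ 2.44512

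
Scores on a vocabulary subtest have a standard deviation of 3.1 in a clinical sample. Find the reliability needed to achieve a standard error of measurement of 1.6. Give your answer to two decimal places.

Required reliability = 1 − (SEM/SD)² = 1 − 0.2664 ≈ 0.7336

0.73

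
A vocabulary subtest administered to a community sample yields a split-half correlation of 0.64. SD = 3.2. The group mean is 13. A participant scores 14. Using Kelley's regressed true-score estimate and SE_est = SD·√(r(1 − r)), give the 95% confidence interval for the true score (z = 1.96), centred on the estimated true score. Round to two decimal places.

Full-length reliability (Spearman-Brown) = 2(0.64)/(1+0.64) ≃ 0.780
Estimated true score = 0.780·14 + (1 − 0.780)·13 ≃ 13.780
SE_est = SD · √(r(1 − r)) = 3.200 · √0.171 ≃ 3.200 · 0.414 ≃ 1.325
95% CI: 13.780 ± 2.596 ≃ (11.184, 16.377)

[11.18, 16.38]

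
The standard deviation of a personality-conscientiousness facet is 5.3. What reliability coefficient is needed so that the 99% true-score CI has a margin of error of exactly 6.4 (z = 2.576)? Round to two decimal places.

Required SEM = 6.4 / 2.576 ≈ 2.4845
r = 1 − (2.4845/5.3)² ≈ 1 − 0.2197 ≈ 0.7803

0.78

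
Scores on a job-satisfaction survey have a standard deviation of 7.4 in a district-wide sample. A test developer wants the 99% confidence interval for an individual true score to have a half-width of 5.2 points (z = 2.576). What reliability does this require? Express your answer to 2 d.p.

0.93

Required SEM = 5.2 / 2.576 ≈ 2.0186
r = 1 − (SEM / SD)² = 1 − (2.0186 / 7.4)² ≈ 1 − 0.0744 ≈ 0.9256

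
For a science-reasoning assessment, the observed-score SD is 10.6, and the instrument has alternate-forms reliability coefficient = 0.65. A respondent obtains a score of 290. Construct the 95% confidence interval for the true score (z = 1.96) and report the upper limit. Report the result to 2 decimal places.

302.29

The standard error of measurement is 10.6000·√(1 − 0.6500) ≃ 10.6000·0.5916 ≃ 6.2710.
Margin = 1.96 · 6.2710 ≃ 12.2912
Upper bound: 290 + 12.2912 = 302.2912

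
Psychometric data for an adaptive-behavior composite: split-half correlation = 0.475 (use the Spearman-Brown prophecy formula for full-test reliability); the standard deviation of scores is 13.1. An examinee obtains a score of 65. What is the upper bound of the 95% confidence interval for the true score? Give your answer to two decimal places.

80.32

Spearman-Brown: r = 2(0.475) / (1 + 0.475) = 0.950 / 1.475 ≈ 0.644
The standard error of measurement is 13.100×√(1 − 0.644) ≈ 13.100×0.597 ≈ 7.815.
Margin = 1.96 × 7.815 ≈ 15.318
Upper limit = 65 + 15.318 ≈ 80.318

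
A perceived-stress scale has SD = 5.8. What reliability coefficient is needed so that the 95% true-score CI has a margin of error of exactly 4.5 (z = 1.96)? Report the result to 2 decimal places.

0.84

Required SEM = 4.5 / 1.96 ≈ 2.2959
r = 1 − (2.2959/5.8)² ≈ 1 − 0.1567 ≈ 0.8433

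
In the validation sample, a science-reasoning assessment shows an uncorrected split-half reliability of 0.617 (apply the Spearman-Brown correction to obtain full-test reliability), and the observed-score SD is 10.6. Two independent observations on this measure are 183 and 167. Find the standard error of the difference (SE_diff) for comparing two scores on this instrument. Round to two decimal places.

7.30

r_full = 2·0.617 / (1 + 0.617) ≈ 0.763
The standard error of measurement is 10.600×√(1 − 0.763) ≈ 10.600×0.487 ≈ 5.159.
Standard error of the difference = 5.159·√2 ≈ 7.296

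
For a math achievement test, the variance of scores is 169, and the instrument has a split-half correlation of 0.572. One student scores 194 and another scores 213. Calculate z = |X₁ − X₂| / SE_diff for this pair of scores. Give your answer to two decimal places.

1.98

SD = √169 = 13.0000
Full-length reliability (Spearman-Brown) = 2(0.572)/(1+0.572) ≈ 0.7277
SEM = 13.0000·√(1 − 0.7277) ≈ 6.7833
Standard error of the difference = 6.7833·√2 ≈ 9.5930
z = 19 / 9.5930 ≈ 1.9806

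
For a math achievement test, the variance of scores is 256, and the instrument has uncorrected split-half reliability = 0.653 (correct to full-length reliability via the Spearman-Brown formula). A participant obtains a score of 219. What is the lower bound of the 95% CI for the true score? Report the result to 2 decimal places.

SD = √256 = 16.0000
Spearman-Brown: r = 2(0.653) / (1 + 0.653) = 1.3060 / 1.6530 ≈ 0.7901
SEM = 16.0000×√(1 − 0.7901) ≈ 7.3307
Half-width = 1.96×7.3307 ≈ 14.3683
Lower limit = 219 − 14.3683 ≈ 204.6317

204.63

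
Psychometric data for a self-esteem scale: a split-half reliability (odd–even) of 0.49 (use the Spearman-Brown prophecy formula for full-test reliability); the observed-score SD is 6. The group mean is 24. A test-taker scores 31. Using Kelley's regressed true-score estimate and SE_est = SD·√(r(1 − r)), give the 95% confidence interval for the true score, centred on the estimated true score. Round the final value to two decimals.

[23.02, 34.18]

Spearman-Brown: r = 2(0.49) / (1 + 0.49) = 0.980 / 1.490 ≈ 0.658
T̂ = 0.658(31) + 0.342(24) ≈ 28.604
SE_est = SD * √(r(1 − r)) = 6.000 * √0.225 ≈ 6.000 * 0.474 ≈ 2.847
CI = 28.604 ± 1.96 * 2.847 → [23.024, 34.184]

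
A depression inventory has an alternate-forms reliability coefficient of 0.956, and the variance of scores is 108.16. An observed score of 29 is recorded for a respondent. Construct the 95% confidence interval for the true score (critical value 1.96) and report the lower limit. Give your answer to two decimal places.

SD = √108.16 = 10.4000
The standard error of measurement is 10.4000*√(1 − 0.9560) ≈ 10.4000*0.2098 ≈ 2.1815.
Margin = 1.96 * 2.1815 ≈ 4.2758
Lower bound: 29 − 4.2758 = 24.7242

24.72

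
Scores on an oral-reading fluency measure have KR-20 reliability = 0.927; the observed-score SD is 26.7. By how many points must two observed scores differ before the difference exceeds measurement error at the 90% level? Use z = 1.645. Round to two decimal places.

SEM = 26.7000*√(1 − 0.9270) ≈ 7.2139
SE_diff = √2 * SEM ≈ 10.2021
Minimum reliable difference = 1.645 * SE_diff ≈ 1.645 * 10.2021 ≈ 16.7824

16.78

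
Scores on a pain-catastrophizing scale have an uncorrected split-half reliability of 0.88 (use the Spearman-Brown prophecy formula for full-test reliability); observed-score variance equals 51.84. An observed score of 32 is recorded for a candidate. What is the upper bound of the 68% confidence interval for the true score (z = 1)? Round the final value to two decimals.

SD = √51.84 = 7.200
Spearman-Brown: r = 2(0.88) / (1 + 0.88) = 1.760 / 1.880 ≈ 0.936
SEM = 7.200 * √(1 − 0.936) = 7.200 * √0.064 ≈ 7.200 * 0.253 ≈ 1.819
Margin = 1 * 1.819 ≈ 1.819
Upper limit = 32 + 1.819 ≈ 33.819

33.82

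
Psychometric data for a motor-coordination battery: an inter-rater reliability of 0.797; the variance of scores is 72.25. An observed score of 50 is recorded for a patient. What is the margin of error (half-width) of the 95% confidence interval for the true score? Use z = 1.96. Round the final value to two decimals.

7.51

SD = √72.25 ≃ 8.5000
SEM = 8.5000 × √(1 − 0.7970) = 8.5000 × √0.2030 ≃ 8.5000 × 0.4506 ≃ 3.8297
Half-width = 1.96×3.8297 ≃ 7.5062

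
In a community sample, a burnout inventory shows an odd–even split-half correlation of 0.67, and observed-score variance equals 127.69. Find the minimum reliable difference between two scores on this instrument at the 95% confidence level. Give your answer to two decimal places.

13.92

σ = 127.69^(1/2) = 11.300
Spearman-Brown: r = 2(0.67) / (1 + 0.67) = 1.340 / 1.670 ≈ 0.802
SEM = 11.300 * √(1 − 0.802) = 11.300 * √0.198 ≈ 11.300 * 0.445 ≈ 5.023
SE_diff = √2 * SEM ≈ 7.104
Smallest detectable difference = 1.96*7.104 ≈ 13.923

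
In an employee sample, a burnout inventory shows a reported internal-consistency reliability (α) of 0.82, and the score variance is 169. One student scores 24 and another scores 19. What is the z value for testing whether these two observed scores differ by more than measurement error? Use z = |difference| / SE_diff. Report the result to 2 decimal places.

SD = √169 ≈ 13.000
SEM = 13.000 * √(1 − 0.820) = 13.000 * √0.180 ≈ 13.000 * 0.424 ≈ 5.515
Standard error of the difference = 5.515·√2 ≈ 7.800
z = |24 − 19| / 7.800 = 5 / 7.800 ≈ 0.641

0.64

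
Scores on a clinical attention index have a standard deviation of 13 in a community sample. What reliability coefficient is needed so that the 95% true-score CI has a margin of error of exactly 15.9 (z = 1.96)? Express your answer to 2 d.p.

Required SEM = 15.9 / 1.96 ≈ 8.112
r = 1 − (SEM / SD)² = 1 − (8.112 / 13)² ≈ 1 − 0.389 ≈ 0.611

0.61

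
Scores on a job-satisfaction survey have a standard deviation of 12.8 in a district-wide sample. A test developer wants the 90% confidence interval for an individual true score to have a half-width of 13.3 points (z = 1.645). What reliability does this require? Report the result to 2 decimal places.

SEM needed = half-width / z = 13.3/1.645 ≈ 8.085
Required reliability = 1 − (SEM/SD)² = 1 − 0.399 ≈ 0.601

0.60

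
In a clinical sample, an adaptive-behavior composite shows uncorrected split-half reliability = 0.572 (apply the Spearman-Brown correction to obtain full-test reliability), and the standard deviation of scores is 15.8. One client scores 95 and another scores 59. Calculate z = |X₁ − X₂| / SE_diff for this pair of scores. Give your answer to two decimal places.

3.09

Full-length reliability (Spearman-Brown) = 2(0.572)/(1+0.572) ≈ 0.728
The standard error of measurement is 15.800·√(1 − 0.728) ≈ 15.800·0.522 ≈ 8.244.
SE_diff = SEM · √2 ≈ 8.244 · 1.414 ≈ 11.659
z = 36 / 11.659 ≈ 3.088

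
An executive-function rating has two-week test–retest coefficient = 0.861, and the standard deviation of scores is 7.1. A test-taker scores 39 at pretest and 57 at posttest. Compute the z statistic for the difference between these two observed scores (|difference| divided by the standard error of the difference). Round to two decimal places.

4.81

SEM = 7.1000*√(1 − 0.8610) ≈ 2.6471
Standard error of the difference = 2.6471·√2 ≈ 3.7435
z = |39 − 57| / 3.7435 = 18 / 3.7435 ≈ 4.8083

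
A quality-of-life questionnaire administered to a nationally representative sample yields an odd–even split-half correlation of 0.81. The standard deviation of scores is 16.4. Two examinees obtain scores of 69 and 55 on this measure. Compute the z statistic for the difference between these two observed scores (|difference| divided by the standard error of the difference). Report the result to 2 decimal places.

Full-length reliability (Spearman-Brown) = 2(0.81)/(1+0.81) ≃ 0.8950
SEM = 16.4000 * √(1 − 0.8950) = 16.4000 * √0.1050 ≃ 16.4000 * 0.3240 ≃ 5.3135
SE_diff = SEM * √2 ≃ 5.3135 * 1.4142 ≃ 7.5144
z = |69 − 55| / 7.5144 = 14 / 7.5144 ≃ 1.8631

1.86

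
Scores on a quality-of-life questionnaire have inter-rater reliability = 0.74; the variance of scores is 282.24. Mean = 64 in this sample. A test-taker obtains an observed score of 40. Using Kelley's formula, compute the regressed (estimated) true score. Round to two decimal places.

Estimated true score = 0.7400×40 + (1 − 0.7400)×64 ≈ 46.2400

46.24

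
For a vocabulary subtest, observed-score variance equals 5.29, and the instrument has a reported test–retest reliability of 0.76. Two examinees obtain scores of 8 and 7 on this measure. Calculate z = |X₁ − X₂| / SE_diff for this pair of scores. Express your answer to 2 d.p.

0.63

σ = 5.29^(1/2) = 2.3000
SEM = 2.3000 * √(1 − 0.7600) = 2.3000 * √0.2400 ≈ 2.3000 * 0.4899 ≈ 1.1268
SE_diff = SEM * √2 ≈ 1.1268 * 1.4142 ≈ 1.5935
z = 1 / 1.5935 ≈ 0.6276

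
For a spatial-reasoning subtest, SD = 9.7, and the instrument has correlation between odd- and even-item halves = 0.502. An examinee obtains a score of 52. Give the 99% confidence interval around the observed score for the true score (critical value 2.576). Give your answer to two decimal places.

Full-length reliability (Spearman-Brown) = 2(0.502)/(1+0.502) ≈ 0.668
SEM = 9.700*√(1 − 0.668) ≈ 5.585
Margin = 2.576 * 5.585 ≈ 14.388
CI = 52 ± 14.388 → [37.612, 66.388]

[37.61, 66.39]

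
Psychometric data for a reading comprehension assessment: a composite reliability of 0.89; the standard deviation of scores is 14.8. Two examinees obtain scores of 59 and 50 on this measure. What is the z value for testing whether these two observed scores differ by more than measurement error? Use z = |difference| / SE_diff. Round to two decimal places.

The standard error of measurement is 14.800·√(1 − 0.890) ≈ 14.800·0.332 ≈ 4.909.
Standard error of the difference = 4.909·√2 ≈ 6.942
z = |59 − 50| / 6.942 = 9 / 6.942 ≈ 1.296

1.30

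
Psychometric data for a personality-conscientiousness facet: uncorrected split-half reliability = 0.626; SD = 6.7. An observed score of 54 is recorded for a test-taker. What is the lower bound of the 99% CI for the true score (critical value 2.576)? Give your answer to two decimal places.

r_full = 2·0.626 / (1 + 0.626) ≃ 0.76999
SEM = 6.70000·√(1 − 0.76999) ≃ 3.21329
Half-width = 2.576·3.21329 ≃ 8.27744
Lower limit = 54 − 8.27744 ≃ 45.72256

45.72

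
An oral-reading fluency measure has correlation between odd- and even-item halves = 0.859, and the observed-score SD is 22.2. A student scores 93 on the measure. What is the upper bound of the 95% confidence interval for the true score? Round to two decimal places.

Spearman-Brown: r = 2(0.859) / (1 + 0.859) = 1.7180 / 1.8590 ≈ 0.9242
SEM = 22.2000·√(1 − 0.9242) ≈ 6.1140
Margin = 1.96 · 6.1140 ≈ 11.9834
Upper limit = 93 + 11.9834 ≈ 104.9834

104.98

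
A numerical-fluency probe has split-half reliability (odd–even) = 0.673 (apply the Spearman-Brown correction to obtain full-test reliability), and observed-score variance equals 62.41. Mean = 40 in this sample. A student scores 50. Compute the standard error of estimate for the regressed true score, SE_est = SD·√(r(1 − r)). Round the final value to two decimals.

σ = 62.41^(1/2) = 7.900
Spearman-Brown: r = 2(0.673) / (1 + 0.673) = 1.346 / 1.673 ≈ 0.805
SE_est = SD × √(r(1 − r)) = 7.900 × √0.157 ≈ 7.900 × 0.397 ≈ 3.133

3.13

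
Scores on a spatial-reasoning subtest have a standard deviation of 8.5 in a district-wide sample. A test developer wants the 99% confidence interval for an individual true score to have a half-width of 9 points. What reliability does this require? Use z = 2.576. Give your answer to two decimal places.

SEM needed = half-width / z = 9/2.576 ≃ 3.4938
r = 1 − (SEM / SD)² = 1 − (3.4938 / 8.5)² ≃ 1 − 0.1689 ≃ 0.8311

0.83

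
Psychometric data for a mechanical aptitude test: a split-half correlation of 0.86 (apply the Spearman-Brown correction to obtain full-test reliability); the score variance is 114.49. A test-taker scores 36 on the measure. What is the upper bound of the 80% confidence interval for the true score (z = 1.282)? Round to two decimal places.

SD = √114.49 ≃ 10.700
Spearman-Brown: r = 2(0.86) / (1 + 0.86) = 1.720 / 1.860 ≃ 0.925
SEM = 10.700*√(1 − 0.925) ≃ 2.936
Margin = 1.282 * 2.936 ≃ 3.763
Upper bound: 36 + 3.763 = 39.763

39.76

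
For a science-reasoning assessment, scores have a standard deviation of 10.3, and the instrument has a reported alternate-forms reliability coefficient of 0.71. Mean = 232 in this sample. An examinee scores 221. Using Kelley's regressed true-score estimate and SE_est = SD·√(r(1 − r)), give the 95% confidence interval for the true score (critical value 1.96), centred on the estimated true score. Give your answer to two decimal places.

[215.03, 233.35]

T̂ = 0.710(221) + 0.290(232) ≃ 224.190
SE_est = 10.300*√(0.710*0.290) ≃ 4.674
95% CI: 224.190 ± 9.161 ≃ (215.029, 233.351)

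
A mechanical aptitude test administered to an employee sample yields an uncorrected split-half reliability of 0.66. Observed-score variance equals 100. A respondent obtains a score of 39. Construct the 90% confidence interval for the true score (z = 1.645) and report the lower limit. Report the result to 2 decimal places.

SD = √100 ≈ 10.000
Full-length reliability (Spearman-Brown) = 2(0.66)/(1+0.66) ≈ 0.795
SEM = 10.000×√(1 − 0.795) ≈ 4.526
1.645 × SEM ≈ 7.445
Lower limit = 39 − 7.445 ≈ 31.555

31.56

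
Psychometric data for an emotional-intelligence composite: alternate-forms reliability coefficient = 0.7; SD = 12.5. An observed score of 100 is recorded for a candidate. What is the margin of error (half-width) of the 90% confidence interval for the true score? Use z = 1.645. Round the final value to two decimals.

11.26

The standard error of measurement is 12.5000·√(1 − 0.7000) ≈ 12.5000·0.5477 ≈ 6.8465.
Half-width = 1.645·6.8465 ≈ 11.2625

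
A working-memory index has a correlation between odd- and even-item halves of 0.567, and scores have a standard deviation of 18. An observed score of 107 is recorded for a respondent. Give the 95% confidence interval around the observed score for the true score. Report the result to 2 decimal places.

Full-length reliability (Spearman-Brown) = 2(0.567)/(1+0.567) ≈ 0.72368
SEM = 18.00000 · √(1 − 0.72368) = 18.00000 · √0.27632 ≈ 18.00000 · 0.52567 ≈ 9.46198
Margin = 1.96 · 9.46198 ≈ 18.54548
95% CI: 107 ± 18.54548 = [88.45452, 125.54548]

[88.45, 125.55]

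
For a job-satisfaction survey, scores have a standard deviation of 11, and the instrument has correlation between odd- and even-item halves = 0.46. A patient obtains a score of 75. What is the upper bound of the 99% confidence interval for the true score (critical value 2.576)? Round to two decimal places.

r_full = 2·0.46 / (1 + 0.46) ≈ 0.630
SEM = 11.000 · √(1 − 0.630) = 11.000 · √0.370 ≈ 11.000 · 0.608 ≈ 6.690
Margin = 2.576 · 6.690 ≈ 17.233
Upper limit = 75 + 17.233 ≈ 92.233

92.23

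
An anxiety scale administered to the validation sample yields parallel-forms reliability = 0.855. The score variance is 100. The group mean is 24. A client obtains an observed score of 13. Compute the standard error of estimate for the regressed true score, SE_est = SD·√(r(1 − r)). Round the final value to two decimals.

3.52

SD = √100 = 10.0000
SE_est = SD * √(r(1 − r)) = 10.0000 * √0.1240 ≈ 10.0000 * 0.3521 ≈ 3.5210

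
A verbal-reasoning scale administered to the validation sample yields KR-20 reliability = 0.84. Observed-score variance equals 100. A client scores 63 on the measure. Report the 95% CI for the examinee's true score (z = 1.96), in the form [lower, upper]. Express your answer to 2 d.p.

[55.16, 70.84]

SD = √100 = 10.0000
SEM = 10.0000 · √(1 − 0.8400) = 10.0000 · √0.1600 ≈ 10.0000 · 0.4000 ≈ 4.0000
1.96 · SEM ≈ 7.8400
CI = 63 ± 7.8400 → [55.1600, 70.8400]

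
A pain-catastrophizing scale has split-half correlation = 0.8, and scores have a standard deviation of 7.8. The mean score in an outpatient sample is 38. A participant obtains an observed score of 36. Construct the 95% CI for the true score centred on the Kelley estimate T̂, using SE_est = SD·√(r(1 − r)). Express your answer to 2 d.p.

[31.42, 41.03]

Full-length reliability (Spearman-Brown) = 2(0.8)/(1+0.8) ≈ 0.88889
Estimated true score = 0.88889·36 + (1 − 0.88889)·38 ≈ 36.22222
SE_est = 7.80000·√(0.88889·0.11111) ≈ 2.45130
CI = 36.22222 ± 1.96 · 2.45130 → [31.41767, 41.02678]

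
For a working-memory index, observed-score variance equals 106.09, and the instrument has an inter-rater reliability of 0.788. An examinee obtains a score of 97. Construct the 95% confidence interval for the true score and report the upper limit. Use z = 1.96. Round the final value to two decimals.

106.30

SD = √106.09 = 10.30000
SEM = 10.30000*√(1 − 0.78800) ≃ 4.74248
Margin = 1.96 * 4.74248 ≃ 9.29525
Upper bound: 97 + 9.29525 = 106.29525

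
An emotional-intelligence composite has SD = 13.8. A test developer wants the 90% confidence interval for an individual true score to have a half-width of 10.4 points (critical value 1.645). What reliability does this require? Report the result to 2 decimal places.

0.79

Required SEM = 10.4 / 1.645 ≈ 6.3222
Required reliability = 1 − (SEM/SD)² = 1 − 0.2099 ≈ 0.7901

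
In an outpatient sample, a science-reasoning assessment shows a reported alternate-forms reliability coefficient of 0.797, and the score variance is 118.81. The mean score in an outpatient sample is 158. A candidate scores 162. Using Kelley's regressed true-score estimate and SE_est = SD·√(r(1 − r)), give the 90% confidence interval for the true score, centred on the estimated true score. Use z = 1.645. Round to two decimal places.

[153.98, 168.40]

σ = 118.81^(1/2) = 10.900
T̂ = 0.797(162) + 0.203(158) ≃ 161.188
SE_est = 10.900·√[r(1 − r)] ≃ 4.384
90% CI: 161.188 ± 7.212 ≃ (153.976, 168.400)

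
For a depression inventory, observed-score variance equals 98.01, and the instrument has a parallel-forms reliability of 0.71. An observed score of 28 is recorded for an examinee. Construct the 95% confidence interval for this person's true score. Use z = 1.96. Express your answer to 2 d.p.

SD = √98.01 ≈ 9.9000
SEM = 9.9000 * √(1 − 0.7100) = 9.9000 * √0.2900 ≈ 9.9000 * 0.5385 ≈ 5.3313
Margin = 1.96 * 5.3313 ≈ 10.4494
Interval: (17.5506, 38.4494)

[17.55, 38.45]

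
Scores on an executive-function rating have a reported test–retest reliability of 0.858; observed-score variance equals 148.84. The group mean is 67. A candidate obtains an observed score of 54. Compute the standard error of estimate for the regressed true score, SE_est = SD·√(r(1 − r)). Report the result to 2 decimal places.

4.26

SD = √148.84 = 12.2000
SE_est = 12.2000·√[r(1 − r)] ≈ 4.2584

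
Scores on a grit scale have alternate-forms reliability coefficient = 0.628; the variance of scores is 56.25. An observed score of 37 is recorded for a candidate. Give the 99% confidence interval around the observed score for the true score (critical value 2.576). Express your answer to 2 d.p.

σ = 56.25^(1/2) = 7.5000
The standard error of measurement is 7.5000×√(1 − 0.6280) ≈ 7.5000×0.6099 ≈ 4.5744.
Half-width = 2.576×4.5744 ≈ 11.7836
99% CI: 37 ± 11.7836 = [25.2164, 48.7836]

[25.22, 48.78]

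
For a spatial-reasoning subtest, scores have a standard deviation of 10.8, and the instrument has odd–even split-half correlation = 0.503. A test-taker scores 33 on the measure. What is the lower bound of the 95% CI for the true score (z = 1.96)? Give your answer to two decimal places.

20.83

Full-length reliability (Spearman-Brown) = 2(0.503)/(1+0.503) ≈ 0.669
SEM = 10.800 · √(1 − 0.669) = 10.800 · √0.331 ≈ 10.800 · 0.575 ≈ 6.210
Half-width = 1.96·6.210 ≈ 12.172
Lower bound: 33 − 12.172 = 20.828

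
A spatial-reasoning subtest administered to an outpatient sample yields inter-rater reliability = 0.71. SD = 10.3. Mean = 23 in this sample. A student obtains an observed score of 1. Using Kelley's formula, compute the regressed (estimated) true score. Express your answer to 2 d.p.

7.38

Estimated true score = 0.71000·1 + (1 − 0.71000)·23 ≈ 7.38000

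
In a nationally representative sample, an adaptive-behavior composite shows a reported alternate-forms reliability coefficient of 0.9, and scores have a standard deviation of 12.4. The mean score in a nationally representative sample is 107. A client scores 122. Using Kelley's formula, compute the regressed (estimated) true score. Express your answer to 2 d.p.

T̂ = 0.90000(122) + 0.10000(107) ≃ 120.50000

120.50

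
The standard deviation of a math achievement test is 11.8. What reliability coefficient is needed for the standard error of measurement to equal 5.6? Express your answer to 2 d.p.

r = 1 − (5.60000/11.8)² ≈ 1 − 0.22522 ≈ 0.77478

0.77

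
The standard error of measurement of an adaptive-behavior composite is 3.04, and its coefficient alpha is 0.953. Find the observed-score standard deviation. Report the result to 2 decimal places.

14.02

SD = SEM / √(1 − r) = 3.04 / √0.0470 ≈ 3.04 / 0.2168 ≈ 14.0225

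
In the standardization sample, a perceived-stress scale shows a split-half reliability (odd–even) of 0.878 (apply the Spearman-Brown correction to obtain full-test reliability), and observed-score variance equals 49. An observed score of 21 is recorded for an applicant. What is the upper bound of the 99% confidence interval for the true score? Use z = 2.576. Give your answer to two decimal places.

25.60

SD = √49 = 7.0000
Full-length reliability (Spearman-Brown) = 2(0.878)/(1+0.878) ≈ 0.9350
SEM = 7.0000·√(1 − 0.9350) ≈ 1.7841
2.576 · SEM ≈ 4.5960
Upper limit = 21 + 4.5960 ≈ 25.5960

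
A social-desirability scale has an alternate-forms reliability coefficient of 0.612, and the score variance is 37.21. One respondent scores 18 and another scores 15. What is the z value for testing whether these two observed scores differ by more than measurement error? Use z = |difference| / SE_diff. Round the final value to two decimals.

SD = √37.21 ≈ 6.100
SEM = 6.100 × √(1 − 0.612) = 6.100 × √0.388 ≈ 6.100 × 0.623 ≈ 3.800
Standard error of the difference = 3.800·√2 ≈ 5.374
z = 3 / 5.374 ≈ 0.558

0.56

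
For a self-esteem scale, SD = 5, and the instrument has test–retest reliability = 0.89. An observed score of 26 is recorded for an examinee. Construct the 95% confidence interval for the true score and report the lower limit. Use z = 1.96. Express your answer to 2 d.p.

22.75

SEM = 5.0000×√(1 − 0.8900) ≃ 1.6583
1.96 × SEM ≃ 3.2503
Lower bound: 26 − 3.2503 = 22.7497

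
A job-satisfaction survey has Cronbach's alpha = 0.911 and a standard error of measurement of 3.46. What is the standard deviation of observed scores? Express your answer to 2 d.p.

SD = SEM / √(1 − r) = 3.46 / √0.08900 ≃ 3.46 / 0.29833 ≃ 11.59795

11.60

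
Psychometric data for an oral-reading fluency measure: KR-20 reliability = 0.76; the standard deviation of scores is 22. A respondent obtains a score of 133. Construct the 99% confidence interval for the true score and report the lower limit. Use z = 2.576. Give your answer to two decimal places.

105.24

SEM = 22.0000 · √(1 − 0.7600) = 22.0000 · √0.2400 ≈ 22.0000 · 0.4899 ≈ 10.7778
2.576 · SEM ≈ 27.7635
Lower limit = 133 − 27.7635 ≈ 105.2365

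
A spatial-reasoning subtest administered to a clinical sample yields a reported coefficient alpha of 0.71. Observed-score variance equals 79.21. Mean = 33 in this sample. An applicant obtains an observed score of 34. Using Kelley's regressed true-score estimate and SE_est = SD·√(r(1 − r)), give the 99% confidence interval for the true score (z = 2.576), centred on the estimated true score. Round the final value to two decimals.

SD = √79.21 = 8.90000
T̂ = r·X + (1 − r)·M = 0.71000*34 + 0.29000*33 = 24.14000 + 9.57000 ≈ 33.71000
SE_est = 8.90000·√[r(1 − r)] ≈ 4.03848
99% CI: 33.71000 ± 10.40313 ≈ (23.30687, 44.11313)

[23.31, 44.11]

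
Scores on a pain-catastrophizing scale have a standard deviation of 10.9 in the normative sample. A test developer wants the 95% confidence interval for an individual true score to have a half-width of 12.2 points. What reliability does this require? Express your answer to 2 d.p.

0.67

Required SEM = 12.2 / 1.96 ≈ 6.22449
Required reliability = 1 − (SEM/SD)² = 1 − 0.32610 ≈ 0.67390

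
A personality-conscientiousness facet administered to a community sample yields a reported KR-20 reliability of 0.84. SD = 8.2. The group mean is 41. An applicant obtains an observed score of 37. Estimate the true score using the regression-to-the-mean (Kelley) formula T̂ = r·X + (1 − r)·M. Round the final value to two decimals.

Estimated true score = 0.840*37 + (1 − 0.840)*41 ≈ 37.640

37.64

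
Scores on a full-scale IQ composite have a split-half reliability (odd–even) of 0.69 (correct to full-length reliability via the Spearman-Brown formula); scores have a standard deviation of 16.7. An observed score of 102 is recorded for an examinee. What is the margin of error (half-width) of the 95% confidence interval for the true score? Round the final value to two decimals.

14.02

Spearman-Brown: r = 2(0.69) / (1 + 0.69) = 1.380 / 1.690 ≈ 0.817
The standard error of measurement is 16.700*√(1 − 0.817) ≈ 16.700*0.428 ≈ 7.152.
Half-width = 1.96*7.152 ≈ 14.019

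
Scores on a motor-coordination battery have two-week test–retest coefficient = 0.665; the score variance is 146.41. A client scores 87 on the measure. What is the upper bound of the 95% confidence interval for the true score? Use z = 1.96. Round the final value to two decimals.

100.73

σ = 146.41^(1/2) = 12.100
SEM = 12.100 · √(1 − 0.665) = 12.100 · √0.335 ≈ 12.100 · 0.579 ≈ 7.003
Half-width = 1.96·7.003 ≈ 13.727
Upper bound: 87 + 13.727 = 100.727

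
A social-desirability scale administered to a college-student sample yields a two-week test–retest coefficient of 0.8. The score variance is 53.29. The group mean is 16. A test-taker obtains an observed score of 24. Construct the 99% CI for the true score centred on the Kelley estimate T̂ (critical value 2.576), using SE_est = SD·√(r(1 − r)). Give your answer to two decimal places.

SD = √53.29 = 7.300
T̂ = r·X + (1 − r)·M = 0.800·24 + 0.200·16 = 19.200 + 3.200 ≈ 22.400
SE_est = SD · √(r(1 − r)) = 7.300 · √0.160 ≈ 7.300 · 0.400 ≈ 2.920
CI = 22.400 ± 2.576 · 2.920 → [14.878, 29.922]

[14.88, 29.92]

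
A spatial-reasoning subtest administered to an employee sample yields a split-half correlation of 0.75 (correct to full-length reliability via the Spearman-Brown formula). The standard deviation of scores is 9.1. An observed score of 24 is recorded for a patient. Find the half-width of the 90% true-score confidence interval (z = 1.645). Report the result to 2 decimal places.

Full-length reliability (Spearman-Brown) = 2(0.75)/(1+0.75) ≈ 0.8571
The standard error of measurement is 9.1000×√(1 − 0.8571) ≈ 9.1000×0.3780 ≈ 3.4395.
1.645 × SEM ≈ 5.6579

5.66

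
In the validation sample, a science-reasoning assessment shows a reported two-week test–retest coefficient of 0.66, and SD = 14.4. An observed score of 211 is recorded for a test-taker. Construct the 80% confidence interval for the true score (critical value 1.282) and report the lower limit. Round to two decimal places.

The standard error of measurement is 14.4000*√(1 − 0.6600) ≈ 14.4000*0.5831 ≈ 8.3966.
1.282 * SEM ≈ 10.7644
Lower limit = 211 − 10.7644 ≈ 200.2356

200.24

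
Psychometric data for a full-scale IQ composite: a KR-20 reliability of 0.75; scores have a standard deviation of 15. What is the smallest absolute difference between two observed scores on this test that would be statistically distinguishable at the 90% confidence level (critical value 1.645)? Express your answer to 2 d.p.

17.45

SEM = 15.0000·√(1 − 0.7500) ≈ 7.5000
SE_diff = SEM · √2 ≈ 7.5000 · 1.4142 ≈ 10.6066
Smallest detectable difference = 1.645·10.6066 ≈ 17.4479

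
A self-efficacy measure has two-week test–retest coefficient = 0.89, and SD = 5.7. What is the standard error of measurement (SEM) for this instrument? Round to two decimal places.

SEM = 5.7000*√(1 − 0.8900) ≃ 1.8905

1.89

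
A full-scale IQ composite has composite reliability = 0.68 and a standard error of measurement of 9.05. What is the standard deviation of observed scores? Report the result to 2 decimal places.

SD = SEM / √(1 − r) = 9.05 / √0.3200 ≈ 9.05 / 0.5657 ≈ 15.9983

16.00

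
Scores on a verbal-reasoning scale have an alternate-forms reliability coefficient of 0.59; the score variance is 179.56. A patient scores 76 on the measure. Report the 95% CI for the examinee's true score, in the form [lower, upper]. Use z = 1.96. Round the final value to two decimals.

SD = √179.56 ≈ 13.400
SEM = 13.400 × √(1 − 0.590) = 13.400 × √0.410 ≈ 13.400 × 0.640 ≈ 8.580
1.96 × SEM ≈ 16.817
95% CI: 76 ± 16.817 = [59.183, 92.817]

[59.18, 92.82]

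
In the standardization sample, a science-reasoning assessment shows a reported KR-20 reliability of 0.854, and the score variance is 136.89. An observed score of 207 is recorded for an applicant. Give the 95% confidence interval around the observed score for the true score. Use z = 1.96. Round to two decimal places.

[198.24, 215.76]

σ = 136.89^(1/2) = 11.700
SEM = 11.700 * √(1 − 0.854) = 11.700 * √0.146 ≃ 11.700 * 0.382 ≃ 4.471
Margin = 1.96 * 4.471 ≃ 8.762
Interval: (198.238, 215.762)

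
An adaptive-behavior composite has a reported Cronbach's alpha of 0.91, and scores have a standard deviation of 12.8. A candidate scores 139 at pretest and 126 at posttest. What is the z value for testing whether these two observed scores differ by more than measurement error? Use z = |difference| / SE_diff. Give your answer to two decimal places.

SEM = 12.800*√(1 − 0.910) ≈ 3.840
SE_diff = SEM * √2 ≈ 3.840 * 1.414 ≈ 5.431
z = 13 / 5.431 ≈ 2.394

2.39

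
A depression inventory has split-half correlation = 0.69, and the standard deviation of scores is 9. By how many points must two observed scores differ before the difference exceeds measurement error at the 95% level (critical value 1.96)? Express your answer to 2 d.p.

Spearman-Brown: r = 2(0.69) / (1 + 0.69) = 1.3800 / 1.6900 ≈ 0.8166
SEM = 9.0000 · √(1 − 0.8166) = 9.0000 · √0.1834 ≈ 9.0000 · 0.4283 ≈ 3.8546
Standard error of the difference = 3.8546·√2 ≈ 5.4512
Minimum reliable difference = 1.96 · SE_diff ≈ 1.96 · 5.4512 ≈ 10.6844

10.68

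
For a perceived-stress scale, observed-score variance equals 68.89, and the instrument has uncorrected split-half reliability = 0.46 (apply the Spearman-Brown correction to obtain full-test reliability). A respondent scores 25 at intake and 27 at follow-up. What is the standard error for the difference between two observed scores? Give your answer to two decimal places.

7.14

SD = √68.89 = 8.3000
Spearman-Brown: r = 2(0.46) / (1 + 0.46) = 0.9200 / 1.4600 ≈ 0.6301
SEM = 8.3000 * √(1 − 0.6301) = 8.3000 * √0.3699 ≈ 8.3000 * 0.6082 ≈ 5.0478
SE_diff = SEM * √2 ≈ 5.0478 * 1.4142 ≈ 7.1386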